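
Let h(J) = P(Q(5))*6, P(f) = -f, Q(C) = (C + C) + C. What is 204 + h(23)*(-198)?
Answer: 18024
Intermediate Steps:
Q(C) = 3*C (Q(C) = 2*C + C = 3*C)
h(J) = -90 (h(J) = -3*5*6 = -1*15*6 = -15*6 = -90)
204 + h(23)*(-198) = 204 - 90*(-198) = 204 + 17820 = 18024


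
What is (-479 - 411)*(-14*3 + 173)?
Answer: -116590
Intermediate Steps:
(-479 - 411)*(-14*3 + 173) = -890*(-42 + 173) = -890*131 = -116590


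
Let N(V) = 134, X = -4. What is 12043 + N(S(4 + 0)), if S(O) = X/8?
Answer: 12177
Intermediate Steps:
S(O) = -1/2 (S(O) = -4/8 = -4*1/8 = -1/2)
12043 + N(S(4 + 0)) = 12043 + 134 = 12177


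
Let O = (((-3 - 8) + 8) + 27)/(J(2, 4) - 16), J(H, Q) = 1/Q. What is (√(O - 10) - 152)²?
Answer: 484942/21 - 3344*I*√42/21 ≈ 23092.0 - 1032.0*I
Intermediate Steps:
O = -32/21 (O = (((-3 - 8) + 8) + 27)/(1/4 - 16) = ((-11 + 8) + 27)/(¼ - 16) = (-3 + 27)/(-63/4) = 24*(-4/63) = -32/21 ≈ -1.5238)
(√(O - 10) - 152)² = (√(-32/21 - 10) - 152)² = (√(-242/21) - 152)² = (11*I*√42/21 - 152)² = (-152 + 11*I*√42/21)²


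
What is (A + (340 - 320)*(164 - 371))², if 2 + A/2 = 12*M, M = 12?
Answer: 14868736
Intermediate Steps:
A = 284 (A = -4 + 2*(12*12) = -4 + 2*144 = -4 + 288 = 284)
(A + (340 - 320)*(164 - 371))² = (284 + (340 - 320)*(164 - 371))² = (284 + 20*(-207))² = (284 - 4140)² = (-3856)² = 14868736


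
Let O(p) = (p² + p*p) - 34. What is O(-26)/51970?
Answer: 659/25985 ≈ 0.025361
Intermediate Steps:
O(p) = -34 + 2*p² (O(p) = (p² + p²) - 34 = 2*p² - 34 = -34 + 2*p²)
O(-26)/51970 = (-34 + 2*(-26)²)/51970 = (-34 + 2*676)*(1/51970) = (-34 + 1352)*(1/51970) = 1318*(1/51970) = 659/25985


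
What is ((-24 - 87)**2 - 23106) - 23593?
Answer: -34378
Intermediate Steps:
((-24 - 87)**2 - 23106) - 23593 = ((-111)**2 - 23106) - 23593 = (12321 - 23106) - 23593 = -10785 - 23593 = -34378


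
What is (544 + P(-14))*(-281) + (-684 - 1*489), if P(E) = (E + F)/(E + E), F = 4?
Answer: -2157923/14 ≈ -1.5414e+5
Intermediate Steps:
P(E) = (4 + E)/(2*E) (P(E) = (E + 4)/(E + E) = (4 + E)/((2*E)) = (4 + E)*(1/(2*E)) = (4 + E)/(2*E))
(544 + P(-14))*(-281) + (-684 - 1*489) = (544 + (½)*(4 - 14)/(-14))*(-281) + (-684 - 1*489) = (544 + (½)*(-1/14)*(-10))*(-281) + (-684 - 489) = (544 + 5/14)*(-281) - 1173 = (7621/14)*(-281) - 1173 = -2141501/14 - 1173 = -2157923/14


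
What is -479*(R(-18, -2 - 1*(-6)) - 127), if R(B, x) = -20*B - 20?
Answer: -102027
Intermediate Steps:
R(B, x) = -20 - 20*B
-479*(R(-18, -2 - 1*(-6)) - 127) = -479*((-20 - 20*(-18)) - 127) = -479*((-20 + 360) - 127) = -479*(340 - 127) = -479*213 = -102027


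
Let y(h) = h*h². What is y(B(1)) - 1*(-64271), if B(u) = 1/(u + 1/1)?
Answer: 514169/8 ≈ 64271.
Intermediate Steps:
B(u) = 1/(1 + u) (B(u) = 1/(u + 1) = 1/(1 + u))
y(h) = h³
y(B(1)) - 1*(-64271) = (1/(1 + 1))³ - 1*(-64271) = (1/2)³ + 64271 = (½)³ + 64271 = ⅛ + 64271 = 514169/8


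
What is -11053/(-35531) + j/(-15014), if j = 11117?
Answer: -229048385/533462434 ≈ -0.42936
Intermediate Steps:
-11053/(-35531) + j/(-15014) = -11053/(-35531) + 11117/(-15014) = -11053*(-1/35531) + 11117*(-1/15014) = 11053/35531 - 11117/15014 = -229048385/533462434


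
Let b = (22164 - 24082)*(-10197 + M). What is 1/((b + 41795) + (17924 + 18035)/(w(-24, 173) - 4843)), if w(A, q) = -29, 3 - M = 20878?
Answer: 696/41507966999 ≈ 1.6768e-8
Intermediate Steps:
M = -20875 (M = 3 - 1*20878 = 3 - 20878 = -20875)
b = 59596096 (b = (22164 - 24082)*(-10197 - 20875) = -1918*(-31072) = 59596096)
1/((b + 41795) + (17924 + 18035)/(w(-24, 173) - 4843)) = 1/((59596096 + 41795) + (17924 + 18035)/(-29 - 4843)) = 1/(59637891 + 35959/(-4872)) = 1/(59637891 + 35959*(-1/4872)) = 1/(59637891 - 5137/696) = 1/(41507966999/696) = 696/41507966999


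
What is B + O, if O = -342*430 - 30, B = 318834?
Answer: 171744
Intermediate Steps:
O = -147090 (O = -147060 - 30 = -147090)
B + O = 318834 - 147090 = 171744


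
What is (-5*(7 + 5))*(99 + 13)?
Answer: -6720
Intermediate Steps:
(-5*(7 + 5))*(99 + 13) = -5*12*112 = -60*112 = -6720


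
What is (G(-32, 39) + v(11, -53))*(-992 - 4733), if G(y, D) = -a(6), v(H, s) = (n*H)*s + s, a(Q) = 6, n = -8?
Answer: -26363625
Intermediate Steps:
v(H, s) = s - 8*H*s (v(H, s) = (-8*H)*s + s = -8*H*s + s = s - 8*H*s)
G(y, D) = -6 (G(y, D) = -1*6 = -6)
(G(-32, 39) + v(11, -53))*(-992 - 4733) = (-6 - 53*(1 - 8*11))*(-992 - 4733) = (-6 - 53*(1 - 88))*(-5725) = (-6 - 53*(-87))*(-5725) = (-6 + 4611)*(-5725) = 4605*(-5725) = -26363625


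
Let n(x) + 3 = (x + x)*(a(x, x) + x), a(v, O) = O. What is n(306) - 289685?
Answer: 84856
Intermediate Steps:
n(x) = -3 + 4*x**2 (n(x) = -3 + (x + x)*(x + x) = -3 + (2*x)*(2*x) = -3 + 4*x**2)
n(306) - 289685 = (-3 + 4*306**2) - 289685 = (-3 + 4*93636) - 289685 = (-3 + 374544) - 289685 = 374541 - 289685 = 84856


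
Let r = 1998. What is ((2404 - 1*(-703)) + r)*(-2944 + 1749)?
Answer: -6100475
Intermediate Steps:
((2404 - 1*(-703)) + r)*(-2944 + 1749) = ((2404 - 1*(-703)) + 1998)*(-2944 + 1749) = ((2404 + 703) + 1998)*(-1195) = (3107 + 1998)*(-1195) = 5105*(-1195) = -6100475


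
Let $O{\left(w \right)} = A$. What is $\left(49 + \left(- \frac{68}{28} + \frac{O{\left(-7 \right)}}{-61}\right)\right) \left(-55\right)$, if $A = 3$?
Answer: $- \frac{1092575}{427} \approx -2558.7$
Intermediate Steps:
$O{\left(w \right)} = 3$
$\left(49 + \left(- \frac{68}{28} + \frac{O{\left(-7 \right)}}{-61}\right)\right) \left(-55\right) = \left(49 + \left(- \frac{68}{28} + \frac{3}{-61}\right)\right) \left(-55\right) = \left(49 + \left(\left(-68\right) \frac{1}{28} + 3 \left(- \frac{1}{61}\right)\right)\right) \left(-55\right) = \left(49 - \frac{1058}{427}\right) \left(-55\right) = \frac{19865}{427} \left(-55\right) = - \frac{1092575}{427}$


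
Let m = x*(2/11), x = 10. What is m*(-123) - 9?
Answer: -2559/11 ≈ -232.64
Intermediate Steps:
m = 20/11 (m = 10*(2/11) = 20/11 ≈ 1.8182)
m*(-123) - 9 = (20/11)*(-123) - 9 = -2460/11 - 9 = -2559/11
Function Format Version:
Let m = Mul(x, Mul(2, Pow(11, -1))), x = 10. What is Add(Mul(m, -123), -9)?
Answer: Rational(-2559, 11) ≈ -232.64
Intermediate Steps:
m = Rational(20, 11) (m = Mul(10, Mul(2, Pow(11, -1))) = Mul(10, Mul(2, Rational(1, 11))) = Mul(10, Rational(2, 11)) = Rational(20, 11) ≈ 1.8182)
Add(Mul(m, -123), -9) = Add(Mul(Rational(20, 11), -123), -9) = Add(Rational(-2460, 11), -9) = Rational(-2559, 11)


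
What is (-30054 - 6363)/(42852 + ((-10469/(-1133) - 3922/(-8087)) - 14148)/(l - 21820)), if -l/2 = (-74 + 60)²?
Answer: -2470517469384228/2907108963393461 ≈ -0.84982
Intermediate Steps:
l = -392 (l = -2*(-74 + 60)² = -2*(-14)² = -2*196 = -392)
(-30054 - 6363)/(42852 + ((-10469/(-1133) - 3922/(-8087)) - 14148)/(l - 21820)) = (-30054 - 6363)/(42852 + ((-10469/(-1133) - 3922/(-8087)) - 14148)/(-392 - 21820)) = -36417/(42852 + ((-10469*(-1/1133) - 3922*(-1/8087)) - 14148)/(-22212)) = -36417/(42852 + ((10469/1133 + 3922/8087) - 14148)*(-1/22212)) = -36417/(42852 + (89106429/9162571 - 14148)*(-1/22212)) = -36417/(42852 - 129542948079/9162571*(-1/22212)) = -36417/(42852 + 43180982693/67839675684) = -36417/2907108963393461/67839675684 = -36417*67839675684/2907108963393461 = -2470517469384228/2907108963393461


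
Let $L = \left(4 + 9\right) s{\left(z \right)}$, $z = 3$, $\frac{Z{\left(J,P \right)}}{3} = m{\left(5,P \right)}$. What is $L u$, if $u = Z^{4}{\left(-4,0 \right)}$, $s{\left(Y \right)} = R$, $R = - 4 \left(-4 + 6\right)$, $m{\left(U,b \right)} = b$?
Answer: $0$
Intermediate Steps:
$Z{\left(J,P \right)} = 3 P$
$R = -8$ ($R = \left(-4\right) 2 = -8$)
$s{\left(Y \right)} = -8$
$L = -104$ ($L = \left(4 + 9\right) \left(-8\right) = 13 \left(-8\right) = -104$)
$u = 0$ ($u = \left(3 \cdot 0\right)^{4} = 0^{4} = 0$)
$L u = \left(-104\right) 0 = 0$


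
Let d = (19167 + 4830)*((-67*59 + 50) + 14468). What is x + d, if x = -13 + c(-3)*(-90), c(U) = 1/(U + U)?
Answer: 253528307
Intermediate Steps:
c(U) = 1/(2*U)
x = 2 (x = -13 + ((1/2)/(-3))*(-90) = -13 + ((1/2)*(-1/3))*(-90) = -13 - 1/6*(-90) = -13 + 15 = 2)
d = 253528305 (d = 23997*((-3953 + 50) + 14468) = 23997*(-3903 + 14468) = 23997*10565 = 253528305)
x + d = 2 + 253528305 = 253528307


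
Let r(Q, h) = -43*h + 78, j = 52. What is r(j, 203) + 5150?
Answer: -3501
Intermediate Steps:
r(Q, h) = 78 - 43*h
r(j, 203) + 5150 = (78 - 43*203) + 5150 = (78 - 8729) + 5150 = -8651 + 5150 = -3501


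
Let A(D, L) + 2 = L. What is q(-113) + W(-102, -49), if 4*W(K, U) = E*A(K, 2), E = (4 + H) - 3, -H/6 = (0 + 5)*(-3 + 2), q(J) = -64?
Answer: -64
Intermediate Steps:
H = 30 (H = -6*(0 + 5)*(-3 + 2) = -30*(-1) = -6*(-5) = 30)
A(D, L) = -2 + L
E = 31 (E = (4 + 30) - 3 = 34 - 3 = 31)
W(K, U) = 0 (W(K, U) = (31*(-2 + 2))/4 = (31*0)/4 = (¼)*0 = 0)
q(-113) + W(-102, -49) = -64 + 0 = -64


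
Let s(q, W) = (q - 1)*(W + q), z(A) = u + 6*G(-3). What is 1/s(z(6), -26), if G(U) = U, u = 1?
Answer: 1/774 ≈ 0.0012920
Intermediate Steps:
z(A) = -17 (z(A) = 1 + 6*(-3) = 1 - 18 = -17)
s(q, W) = (-1 + q)*(W + q)
1/s(z(6), -26) = 1/((-17)² - 1*(-26) - 1*(-17) - 26*(-17)) = 1/(289 + 26 + 17 + 442) = 1/774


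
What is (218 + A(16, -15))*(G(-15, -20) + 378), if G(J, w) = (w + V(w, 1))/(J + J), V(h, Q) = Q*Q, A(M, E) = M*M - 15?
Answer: 1737927/10 ≈ 1.7379e+5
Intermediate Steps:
A(M, E) = -15 + M**2 (A(M, E) = M**2 - 15 = -15 + M**2)
V(h, Q) = Q**2
G(J, w) = (1 + w)/(2*J) (G(J, w) = (w + 1**2)/(J + J) = (w + 1)/((2*J)) = (1 + w)*(1/(2*J)) = (1 + w)/(2*J))
(218 + A(16, -15))*(G(-15, -20) + 378) = (218 + (-15 + 16**2))*((1/2)*(1 - 20)/(-15) + 378) = (218 + (-15 + 256))*((1/2)*(-1/15)*(-19) + 378) = (218 + 241)*(19/30 + 378) = 459*(11359/30) = 1737927/10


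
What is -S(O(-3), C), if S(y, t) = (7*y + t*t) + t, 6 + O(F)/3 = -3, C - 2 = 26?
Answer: -623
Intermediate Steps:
C = 28 (C = 2 + 26 = 28)
O(F) = -27 (O(F) = -18 + 3*(-3) = -18 - 9 = -27)
S(y, t) = t + t² + 7*y (S(y, t) = (7*y + t²) + t = (t² + 7*y) + t = t + t² + 7*y)
-S(O(-3), C) = -(28 + 28² + 7*(-27)) = -(28 + 784 - 189) = -1*623 = -623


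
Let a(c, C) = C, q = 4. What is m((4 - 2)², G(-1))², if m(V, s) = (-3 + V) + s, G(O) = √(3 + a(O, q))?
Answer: (1 + √7)² ≈ 13.292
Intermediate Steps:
G(O) = √7 (G(O) = √(3 + 4) = √7)
m(V, s) = -3 + V + s
m((4 - 2)², G(-1))² = (-3 + (4 - 2)² + √7)² = (-3 + 2² + √7)² = (-3 + 4 + √7)² = (1 + √7)²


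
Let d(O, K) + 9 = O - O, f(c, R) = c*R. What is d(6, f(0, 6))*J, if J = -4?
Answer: 36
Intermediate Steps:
f(c, R) = R*c
d(O, K) = -9 (d(O, K) = -9 + (O - O) = -9 + 0 = -9)
d(6, f(0, 6))*J = -9*(-4) = 36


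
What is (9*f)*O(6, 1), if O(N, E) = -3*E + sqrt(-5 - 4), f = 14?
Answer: -378 + 378*I ≈ -378.0 + 378.0*I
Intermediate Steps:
O(N, E) = -3*E + 3*I (O(N, E) = -3*E + sqrt(-9) = -3*E + 3*I)
(9*f)*O(6, 1) = (9*14)*(-3*1 + 3*I) = 126*(-3 + 3*I) = -378 + 378*I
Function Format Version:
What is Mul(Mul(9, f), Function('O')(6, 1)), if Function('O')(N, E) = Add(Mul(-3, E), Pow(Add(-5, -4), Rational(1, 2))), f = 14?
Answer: Add(-378, Mul(378, I)) ≈ Add(-378.00, Mul(378.00, I))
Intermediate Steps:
Function('O')(N, E) = Add(Mul(-3, E), Mul(3, I)) (Function('O')(N, E) = Add(Mul(-3, E), Pow(-9, Rational(1, 2))) = Add(Mul(-3, E), Mul(3, I)))
Mul(Mul(9, f), Function('O')(6, 1)) = Mul(Mul(9, 14), Add(Mul(-3, 1), Mul(3, I))) = Mul(126, Add(-3, Mul(3, I))) = Add(-378, Mul(378, I))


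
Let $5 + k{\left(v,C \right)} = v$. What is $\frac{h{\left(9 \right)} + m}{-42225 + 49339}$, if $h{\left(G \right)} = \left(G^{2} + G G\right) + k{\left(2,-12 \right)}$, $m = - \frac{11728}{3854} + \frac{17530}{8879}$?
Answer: $\frac{2702177301}{121719351962} \approx 0.0222$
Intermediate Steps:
$k{\left(v,C \right)} = -5 + v$
$m = - \frac{18286146}{17109833}$ ($m = \left(-11728\right) \frac{1}{3854} + 17530 \cdot \frac{1}{8879} = - \frac{5864}{1927} + \frac{17530}{8879} = - \frac{18286146}{17109833} \approx -1.0688$)
$h{\left(G \right)} = -3 + 2 G^{2}$ ($h{\left(G \right)} = \left(G^{2} + G G\right) + \left(-5 + 2\right) = \left(G^{2} + G^{2}\right) - 3 = 2 G^{2} - 3 = -3 + 2 G^{2}$)
$\frac{h{\left(9 \right)} + m}{-42225 + 49339} = \frac{\left(-3 + 2 \cdot 9^{2}\right) - \frac{18286146}{17109833}}{-42225 + 49339} = \frac{\left(-3 + 2 \cdot 81\right) - \frac{18286146}{17109833}}{7114} = \left(\left(-3 + 162\right) - \frac{18286146}{17109833}\right) \frac{1}{7114} = \left(159 - \frac{18286146}{17109833}\right) \frac{1}{7114} = \frac{2702177301}{17109833} \cdot \frac{1}{7114} = \frac{2702177301}{121719351962}$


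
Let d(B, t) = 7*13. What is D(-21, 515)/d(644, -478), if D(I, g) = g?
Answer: 515/91 ≈ 5.6593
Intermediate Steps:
d(B, t) = 91
D(-21, 515)/d(644, -478) = 515/91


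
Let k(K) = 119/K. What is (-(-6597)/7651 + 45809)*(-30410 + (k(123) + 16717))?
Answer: -590269334054720/941073 ≈ -6.2723e+8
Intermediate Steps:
(-(-6597)/7651 + 45809)*(-30410 + (k(123) + 16717)) = (-(-6597)/7651 + 45809)*(-30410 + (119/123 + 16717)) = (-(-6597)/7651 + 45809)*(-30410 + (119*(1/123) + 16717)) = (-3*(-2199/7651) + 45809)*(-30410 + (119/123 + 16717)) = (6597/7651 + 45809)*(-30410 + 2056310/123) = (350491256/7651)*(-1684120/123) = -590269334054720/941073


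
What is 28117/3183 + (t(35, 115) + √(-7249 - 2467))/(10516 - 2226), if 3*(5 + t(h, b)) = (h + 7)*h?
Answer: 46926737/5277414 + I*√2429/4145 ≈ 8.892 + 0.01189*I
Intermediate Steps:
t(h, b) = -5 + h*(7 + h)/3 (t(h, b) = -5 + ((h + 7)*h)/3 = -5 + ((7 + h)*h)/3 = -5 + (h*(7 + h))/3 = -5 + h*(7 + h)/3)
28117/3183 + (t(35, 115) + √(-7249 - 2467))/(10516 - 2226) = 28117/3183 + ((-5 + (⅓)*35² + (7/3)*35) + √(-7249 - 2467))/(10516 - 2226) = 28117*(1/3183) + ((-5 + (⅓)*1225 + 245/3) + √(-9716))/8290 = 28117/3183 + ((-5 + 1225/3 + 245/3) + 2*I*√2429)*(1/8290) = 28117/3183 + (485 + 2*I*√2429)*(1/8290) = 28117/3183 + (97/1658 + I*√2429/4145) = 46926737/5277414 + I*√2429/4145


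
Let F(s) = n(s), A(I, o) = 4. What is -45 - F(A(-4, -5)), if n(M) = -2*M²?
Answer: -13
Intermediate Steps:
F(s) = -2*s²
-45 - F(A(-4, -5)) = -45 - (-2)*4² = -45 - (-2)*16 = -45 - 1*(-32) = -45 + 32 = -13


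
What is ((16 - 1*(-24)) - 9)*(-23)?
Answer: -713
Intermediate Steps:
((16 - 1*(-24)) - 9)*(-23) = ((16 + 24) - 9)*(-23) = (40 - 9)*(-23) = 31*(-23) = -713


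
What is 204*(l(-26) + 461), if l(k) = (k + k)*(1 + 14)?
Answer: -65076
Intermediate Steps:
l(k) = 30*k (l(k) = (2*k)*15 = 30*k)
204*(l(-26) + 461) = 204*(30*(-26) + 461) = 204*(-780 + 461) = 204*(-319) = -65076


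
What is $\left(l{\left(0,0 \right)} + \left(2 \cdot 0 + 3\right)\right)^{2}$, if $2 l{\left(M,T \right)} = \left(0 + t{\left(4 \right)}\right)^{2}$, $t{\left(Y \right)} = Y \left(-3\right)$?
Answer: $5625$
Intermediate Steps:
$t{\left(Y \right)} = - 3 Y$
$l{\left(M,T \right)} = 72$ ($l{\left(M,T \right)} = \frac{\left(0 - 12\right)^{2}}{2} = \frac{\left(-12\right)^{2}}{2} = \frac{1}{2} \cdot 144 = 72$)
$\left(l{\left(0,0 \right)} + \left(2 \cdot 0 + 3\right)\right)^{2} = \left(72 + \left(2 \cdot 0 + 3\right)\right)^{2} = \left(72 + \left(0 + 3\right)\right)^{2} = \left(72 + 3\right)^{2} = 75^{2} = 5625$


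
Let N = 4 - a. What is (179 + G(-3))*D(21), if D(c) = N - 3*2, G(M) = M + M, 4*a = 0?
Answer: -346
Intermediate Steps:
a = 0 (a = (¼)*0 = 0)
N = 4 (N = 4 - 1*0 = 4 + 0 = 4)
G(M) = 2*M
D(c) = -2 (D(c) = 4 - 3*2 = 4 - 6 = -2)
(179 + G(-3))*D(21) = (179 + 2*(-3))*(-2) = (179 - 6)*(-2) = 173*(-2) = -346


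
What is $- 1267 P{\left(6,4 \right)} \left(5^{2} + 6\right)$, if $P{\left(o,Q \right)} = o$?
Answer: $-235662$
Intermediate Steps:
$- 1267 P{\left(6,4 \right)} \left(5^{2} + 6\right) = - 1267 \cdot 6 \left(5^{2} + 6\right) = - 1267 \cdot 6 \left(25 + 6\right) = - 1267 \cdot 6 \cdot 31 = \left(-1267\right) 186 = -235662$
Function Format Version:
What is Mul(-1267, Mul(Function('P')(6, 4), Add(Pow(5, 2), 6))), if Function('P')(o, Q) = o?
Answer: -235662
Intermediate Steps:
Mul(-1267, Mul(Function('P')(6, 4), Add(Pow(5, 2), 6))) = Mul(-1267, Mul(6, Add(Pow(5, 2), 6))) = Mul(-1267, Mul(6, Add(25, 6))) = Mul(-1267, Mul(6, 31)) = Mul(-1267, 186) = -235662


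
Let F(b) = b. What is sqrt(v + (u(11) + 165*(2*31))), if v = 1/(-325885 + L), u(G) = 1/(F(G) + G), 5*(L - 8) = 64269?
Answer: sqrt(758046775377564827)/8608138 ≈ 101.14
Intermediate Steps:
L = 64309/5 (L = 8 + (1/5)*64269 = 8 + 64269/5 = 64309/5 ≈ 12862.)
u(G) = 1/(2*G) (u(G) = 1/(G + G) = 1/(2*G))
v = -5/1565116 (v = 1/(-325885 + 64309/5) = 1/(-1565116/5) = -5/1565116 ≈ -3.1947e-6)
sqrt(v + (u(11) + 165*(2*31))) = sqrt(-5/1565116 + ((1/2)/11 + 165*(2*31))) = sqrt(-5/1565116 + ((1/2)*(1/11) + 165*62)) = sqrt(-5/1565116 + (1/22 + 10230)) = sqrt(-5/1565116 + 225061/22) = sqrt(176123285983/17216276) = sqrt(758046775377564827)/8608138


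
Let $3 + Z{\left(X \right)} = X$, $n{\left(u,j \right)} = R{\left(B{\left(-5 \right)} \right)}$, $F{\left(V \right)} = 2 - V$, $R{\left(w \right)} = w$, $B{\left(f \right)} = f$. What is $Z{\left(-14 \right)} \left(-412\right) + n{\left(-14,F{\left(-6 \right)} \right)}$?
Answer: $6999$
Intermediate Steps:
$n{\left(u,j \right)} = -5$
$Z{\left(X \right)} = -3 + X$
$Z{\left(-14 \right)} \left(-412\right) + n{\left(-14,F{\left(-6 \right)} \right)} = \left(-3 - 14\right) \left(-412\right) - 5 = \left(-17\right) \left(-412\right) - 5 = 7004 - 5 = 6999$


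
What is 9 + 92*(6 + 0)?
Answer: 561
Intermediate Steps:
9 + 92*(6 + 0) = 9 + 92*6 = 9 + 552 = 561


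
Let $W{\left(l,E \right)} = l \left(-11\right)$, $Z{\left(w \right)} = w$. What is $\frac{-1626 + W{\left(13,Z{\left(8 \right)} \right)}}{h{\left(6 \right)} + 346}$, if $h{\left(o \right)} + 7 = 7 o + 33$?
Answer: $- \frac{1769}{414} \approx -4.2729$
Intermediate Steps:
$h{\left(o \right)} = 26 + 7 o$ ($h{\left(o \right)} = -7 + \left(7 o + 33\right) = -7 + \left(33 + 7 o\right) = 26 + 7 o$)
$W{\left(l,E \right)} = - 11 l$
$\frac{-1626 + W{\left(13,Z{\left(8 \right)} \right)}}{h{\left(6 \right)} + 346} = \frac{-1626 - 143}{\left(26 + 7 \cdot 6\right) + 346} = \frac{-1626 - 143}{\left(26 + 42\right) + 346} = - \frac{1769}{68 + 346} = - \frac{1769}{414}$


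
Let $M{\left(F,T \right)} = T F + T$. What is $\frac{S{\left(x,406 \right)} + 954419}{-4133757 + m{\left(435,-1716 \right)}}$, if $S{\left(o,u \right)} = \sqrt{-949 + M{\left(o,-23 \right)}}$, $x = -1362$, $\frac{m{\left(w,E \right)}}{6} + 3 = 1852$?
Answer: $- \frac{954419}{4122663} - \frac{\sqrt{30354}}{4122663} \approx -0.23155$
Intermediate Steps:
$M{\left(F,T \right)} = T + F T$ ($M{\left(F,T \right)} = F T + T = T + F T$)
$m{\left(w,E \right)} = 11094$ ($m{\left(w,E \right)} = -18 + 6 \cdot 1852 = -18 + 11112 = 11094$)
$S{\left(o,u \right)} = \sqrt{-972 - 23 o}$ ($S{\left(o,u \right)} = \sqrt{-949 - 23 \left(1 + o\right)} = \sqrt{-949 - \left(23 + 23 o\right)} = \sqrt{-972 - 23 o}$)
$\frac{S{\left(x,406 \right)} + 954419}{-4133757 + m{\left(435,-1716 \right)}} = \frac{\sqrt{-972 - -31326} + 954419}{-4133757 + 11094} = \frac{\sqrt{-972 + 31326} + 954419}{-4122663} = \left(\sqrt{30354} + 954419\right) \left(- \frac{1}{4122663}\right) = \left(954419 + \sqrt{30354}\right) \left(- \frac{1}{4122663}\right) = - \frac{954419}{4122663} - \frac{\sqrt{30354}}{4122663}$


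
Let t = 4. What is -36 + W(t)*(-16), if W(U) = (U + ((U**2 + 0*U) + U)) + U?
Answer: -484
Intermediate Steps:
W(U) = U**2 + 3*U (W(U) = (U + ((U**2 + 0) + U)) + U = (U + (U**2 + U)) + U = (U + (U + U**2)) + U = (U**2 + 2*U) + U = U**2 + 3*U)
-36 + W(t)*(-16) = -36 + (4*(3 + 4))*(-16) = -36 + (4*7)*(-16) = -36 + 28*(-16) = -36 - 448 = -484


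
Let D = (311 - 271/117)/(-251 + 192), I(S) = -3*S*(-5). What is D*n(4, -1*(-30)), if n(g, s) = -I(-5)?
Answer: -902900/2301 ≈ -392.39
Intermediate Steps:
I(S) = 15*S
n(g, s) = 75 (n(g, s) = -15*(-5) = -1*(-75) = 75)
D = -36116/6903 (D = (311 - 271*1/117)/(-59) = (311 - 271/117)*(-1/59) = (36116/117)*(-1/59) = -36116/6903 ≈ -5.2319)
D*n(4, -1*(-30)) = -36116/6903*75 = -902900/2301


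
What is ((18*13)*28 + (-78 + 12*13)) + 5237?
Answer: 11867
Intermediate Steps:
((18*13)*28 + (-78 + 12*13)) + 5237 = (234*28 + (-78 + 156)) + 5237 = (6552 + 78) + 5237 = 6630 + 5237 = 11867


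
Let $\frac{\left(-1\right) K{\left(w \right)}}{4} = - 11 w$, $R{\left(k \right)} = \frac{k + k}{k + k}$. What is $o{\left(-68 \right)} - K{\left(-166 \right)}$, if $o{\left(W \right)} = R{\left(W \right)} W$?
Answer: $7236$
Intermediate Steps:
$R{\left(k \right)} = 1$ ($R{\left(k \right)} = \frac{2 k}{2 k} = 2 k \frac{1}{2 k} = 1$)
$K{\left(w \right)} = 44 w$ ($K{\left(w \right)} = - 4 \left(- 11 w\right) = 44 w$)
$o{\left(W \right)} = W$ ($o{\left(W \right)} = 1 W = W$)
$o{\left(-68 \right)} - K{\left(-166 \right)} = -68 - 44 \left(-166\right) = -68 - -7304 = -68 + 7304 = 7236$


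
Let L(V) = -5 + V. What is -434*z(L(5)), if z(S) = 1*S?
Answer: 0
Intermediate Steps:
z(S) = S
-434*z(L(5)) = -434*(-5 + 5) = -434*0 = 0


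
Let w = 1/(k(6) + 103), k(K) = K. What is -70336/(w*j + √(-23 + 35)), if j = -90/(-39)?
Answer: 124582640/1003907 - 35306720176*√3/3011721 ≈ -20181.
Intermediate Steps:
j = 30/13 (j = -90*(-1/39) = 30/13 ≈ 2.3077)
w = 1/109 (w = 1/(6 + 103) = 1/109 ≈ 0.0091743)
-70336/(w*j + √(-23 + 35)) = -70336/((1/109)*(30/13) + √(-23 + 35)) = -70336/(30/1417 + √12) = -70336/(30/1417 + 2*√3)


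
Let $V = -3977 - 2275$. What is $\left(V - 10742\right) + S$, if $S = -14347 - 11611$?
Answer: $-42952$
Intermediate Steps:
$V = -6252$ ($V = -3977 - 2275 = -6252$)
$S = -25958$ ($S = -14347 - 11611 = -25958$)
$\left(V - 10742\right) + S = \left(-6252 - 10742\right) - 25958 = -16994 - 25958 = -42952$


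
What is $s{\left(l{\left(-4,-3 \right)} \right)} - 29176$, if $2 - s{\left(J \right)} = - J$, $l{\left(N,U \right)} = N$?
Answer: $-29178$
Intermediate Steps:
$s{\left(J \right)} = 2 + J$ ($s{\left(J \right)} = 2 - - J = 2 + J$)
$s{\left(l{\left(-4,-3 \right)} \right)} - 29176 = \left(2 - 4\right) - 29176 = -2 - 29176 = -29178$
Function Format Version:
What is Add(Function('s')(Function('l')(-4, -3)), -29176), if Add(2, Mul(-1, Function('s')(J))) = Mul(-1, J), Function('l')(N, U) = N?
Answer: -29178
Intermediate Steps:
Function('s')(J) = Add(2, J) (Function('s')(J) = Add(2, Mul(-1, Mul(-1, J))) = Add(2, J))
Add(Function('s')(Function('l')(-4, -3)), -29176) = Add(Add(2, -4), -29176) = Add(-2, -29176) = -29178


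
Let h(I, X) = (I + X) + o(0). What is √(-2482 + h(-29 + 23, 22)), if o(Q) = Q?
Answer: 3*I*√274 ≈ 49.659*I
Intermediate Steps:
h(I, X) = I + X (h(I, X) = (I + X) + 0 = I + X)
√(-2482 + h(-29 + 23, 22)) = √(-2482 + ((-29 + 23) + 22)) = √(-2482 + (-6 + 22)) = √(-2482 + 16) = √(-2466) = 3*I*√274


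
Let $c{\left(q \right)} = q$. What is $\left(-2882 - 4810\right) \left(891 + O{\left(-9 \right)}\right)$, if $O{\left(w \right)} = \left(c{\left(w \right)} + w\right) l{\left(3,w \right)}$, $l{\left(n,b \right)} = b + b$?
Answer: $-9345780$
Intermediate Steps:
$l{\left(n,b \right)} = 2 b$
$O{\left(w \right)} = 4 w^{2}$ ($O{\left(w \right)} = \left(w + w\right) 2 w = 2 w 2 w = 4 w^{2}$)
$\left(-2882 - 4810\right) \left(891 + O{\left(-9 \right)}\right) = \left(-2882 - 4810\right) \left(891 + 4 \left(-9\right)^{2}\right) = - 7692 \left(891 + 4 \cdot 81\right) = - 7692 \left(891 + 324\right) = \left(-7692\right) 1215 = -9345780$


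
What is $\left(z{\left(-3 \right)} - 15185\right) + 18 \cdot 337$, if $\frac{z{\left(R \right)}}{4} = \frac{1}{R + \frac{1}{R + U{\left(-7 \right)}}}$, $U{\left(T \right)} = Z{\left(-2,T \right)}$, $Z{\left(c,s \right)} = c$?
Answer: $- \frac{36481}{4} \approx -9120.3$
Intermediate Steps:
$U{\left(T \right)} = -2$
$z{\left(R \right)} = \frac{4}{R + \frac{1}{-2 + R}}$ ($z{\left(R \right)} = \frac{4}{R + \frac{1}{R - 2}} = \frac{4}{R + \frac{1}{-2 + R}}$)
$\left(z{\left(-3 \right)} - 15185\right) + 18 \cdot 337 = \left(\frac{4 \left(-2 - 3\right)}{1 + \left(-3\right)^{2} - -6} - 15185\right) + 18 \cdot 337 = \left(4 \frac{1}{1 + 9 + 6} \left(-5\right) - 15185\right) + 6066 = \left(4 \cdot \frac{1}{16} \left(-5\right) - 15185\right) + 6066 = \left(- \frac{5}{4} - 15185\right) + 6066 = - \frac{60745}{4} + 6066 = - \frac{36481}{4}$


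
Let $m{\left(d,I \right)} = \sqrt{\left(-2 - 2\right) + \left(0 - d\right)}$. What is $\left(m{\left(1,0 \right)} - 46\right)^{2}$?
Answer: $\left(46 - i \sqrt{5}\right)^{2} \approx 2111.0 - 205.72 i$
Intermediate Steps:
$m{\left(d,I \right)} = \sqrt{-4 - d}$ ($m{\left(d,I \right)} = \sqrt{\left(-2 - 2\right) - d} = \sqrt{-4 - d}$)
$\left(m{\left(1,0 \right)} - 46\right)^{2} = \left(\sqrt{-4 - 1} - 46\right)^{2} = \left(\sqrt{-5} - 46\right)^{2} = \left(i \sqrt{5} - 46\right)^{2} = \left(-46 + i \sqrt{5}\right)^{2}$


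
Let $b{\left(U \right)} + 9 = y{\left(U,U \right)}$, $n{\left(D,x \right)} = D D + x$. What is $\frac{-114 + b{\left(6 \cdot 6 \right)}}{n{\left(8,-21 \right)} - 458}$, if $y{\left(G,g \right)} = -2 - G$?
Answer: $\frac{161}{415} \approx 0.38795$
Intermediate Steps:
$n{\left(D,x \right)} = x + D^{2}$ ($n{\left(D,x \right)} = D^{2} + x = x + D^{2}$)
$b{\left(U \right)} = -11 - U$ ($b{\left(U \right)} = -9 - \left(2 + U\right) = -11 - U$)
$\frac{-114 + b{\left(6 \cdot 6 \right)}}{n{\left(8,-21 \right)} - 458} = \frac{-114 - \left(11 + 6 \cdot 6\right)}{\left(-21 + 8^{2}\right) - 458} = \frac{-114 - 47}{\left(-21 + 64\right) - 458} = \frac{-114 - 47}{43 - 458} = \frac{-114 - 47}{-415} = \left(-161\right) \left(- \frac{1}{415}\right) = \frac{161}{415}$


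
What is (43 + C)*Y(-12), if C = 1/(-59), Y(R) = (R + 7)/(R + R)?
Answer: 1585/177 ≈ 8.9548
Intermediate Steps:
Y(R) = (7 + R)/(2*R) (Y(R) = (7 + R)/((2*R)) = (7 + R)*(1/(2*R)) = (7 + R)/(2*R))
C = -1/59 ≈ -0.016949
(43 + C)*Y(-12) = (43 - 1/59)*((1/2)*(7 - 12)/(-12)) = 2536*((1/2)*(-1/12)*(-5))/59 = (2536/59)*(5/24) = 1585/177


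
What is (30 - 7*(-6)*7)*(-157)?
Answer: -50868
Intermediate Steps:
(30 - 7*(-6)*7)*(-157) = (30 + 42*7)*(-157) = (30 + 294)*(-157) = 324*(-157) = -50868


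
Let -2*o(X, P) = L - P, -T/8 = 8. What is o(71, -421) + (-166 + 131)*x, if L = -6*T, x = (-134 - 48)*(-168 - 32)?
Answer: -2548805/2 ≈ -1.2744e+6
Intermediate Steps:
T = -64 (T = -8*8 = -64)
x = 36400 (x = -182*(-200) = 36400)
L = 384 (L = -6*(-64) = 384)
o(X, P) = -192 + P/2 (o(X, P) = -(384 - P)/2 = -192 + P/2)
o(71, -421) + (-166 + 131)*x = (-192 + (½)*(-421)) + (-166 + 131)*36400 = (-192 - 421/2) - 35*36400 = -805/2 - 1274000 = -2548805/2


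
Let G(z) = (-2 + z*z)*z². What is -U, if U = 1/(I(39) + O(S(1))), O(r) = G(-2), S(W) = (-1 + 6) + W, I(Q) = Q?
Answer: -1/47 ≈ -0.021277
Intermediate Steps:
S(W) = 5 + W
G(z) = z²*(-2 + z²) (G(z) = (-2 + z²)*z² = z²*(-2 + z²))
O(r) = 8 (O(r) = (-2)²*(-2 + (-2)²) = 4*(-2 + 4) = 4*2 = 8)
U = 1/47 (U = 1/(39 + 8) = 1/47 ≈ 0.021277)
-U = -1*1/47 = -1/47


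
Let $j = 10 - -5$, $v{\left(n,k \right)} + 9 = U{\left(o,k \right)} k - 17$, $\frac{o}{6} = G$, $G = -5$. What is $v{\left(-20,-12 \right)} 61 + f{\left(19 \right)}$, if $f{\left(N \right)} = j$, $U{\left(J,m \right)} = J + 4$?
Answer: $17461$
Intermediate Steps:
$o = -30$ ($o = 6 \left(-5\right) = -30$)
$U{\left(J,m \right)} = 4 + J$
$v{\left(n,k \right)} = -26 - 26 k$ ($v{\left(n,k \right)} = -9 + \left(\left(4 - 30\right) k - 17\right) = -9 - \left(17 + 26 k\right) = -26 - 26 k$)
$j = 15$ ($j = 10 + 5 = 15$)
$f{\left(N \right)} = 15$
$v{\left(-20,-12 \right)} 61 + f{\left(19 \right)} = \left(-26 - -312\right) 61 + 15 = \left(-26 + 312\right) 61 + 15 = 286 \cdot 61 + 15 = 17446 + 15 = 17461$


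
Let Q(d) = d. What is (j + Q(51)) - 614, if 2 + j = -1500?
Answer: -2065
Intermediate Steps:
j = -1502 (j = -2 - 1500 = -1502)
(j + Q(51)) - 614 = (-1502 + 51) - 614 = -1451 - 614 = -2065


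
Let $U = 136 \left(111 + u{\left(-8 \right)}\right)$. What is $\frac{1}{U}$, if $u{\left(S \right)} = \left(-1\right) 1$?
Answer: $\frac{1}{14960} \approx 6.6845 \cdot 10^{-5}$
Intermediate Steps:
$u{\left(S \right)} = -1$
$U = 14960$ ($U = 136 \left(111 - 1\right) = 136 \cdot 110 = 14960$)
$\frac{1}{U} = \frac{1}{14960}$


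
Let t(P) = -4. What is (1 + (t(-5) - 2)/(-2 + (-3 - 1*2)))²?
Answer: 169/49 ≈ 3.4490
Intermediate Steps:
(1 + (t(-5) - 2)/(-2 + (-3 - 1*2)))² = (1 + (-4 - 2)/(-2 + (-3 - 1*2)))² = (1 - 6/(-2 + (-3 - 2)))² = (1 - 6/(-2 - 5))² = (1 - 6/(-7))² = (1 - 6*(-⅐))² = (1 + 6/7)² = (13/7)² = 169/49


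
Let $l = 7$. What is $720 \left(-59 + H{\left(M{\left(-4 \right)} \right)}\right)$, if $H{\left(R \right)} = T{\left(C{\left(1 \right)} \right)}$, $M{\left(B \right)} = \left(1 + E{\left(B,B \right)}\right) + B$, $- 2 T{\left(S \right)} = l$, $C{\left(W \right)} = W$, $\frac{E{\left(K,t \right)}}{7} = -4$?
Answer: $-45000$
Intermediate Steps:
$E{\left(K,t \right)} = -28$ ($E{\left(K,t \right)} = 7 \left(-4\right) = -28$)
$T{\left(S \right)} = - \frac{7}{2}$ ($T{\left(S \right)} = \left(- \frac{1}{2}\right) 7 = - \frac{7}{2}$)
$M{\left(B \right)} = -27 + B$ ($M{\left(B \right)} = \left(1 - 28\right) + B = -27 + B$)
$H{\left(R \right)} = - \frac{7}{2}$
$720 \left(-59 + H{\left(M{\left(-4 \right)} \right)}\right) = 720 \left(-59 - \frac{7}{2}\right) = 720 \left(- \frac{125}{2}\right) = -45000$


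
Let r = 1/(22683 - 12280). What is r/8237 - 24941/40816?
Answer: -2137182053035/3497503080976 ≈ -0.61106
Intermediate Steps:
r = 1/10403 ≈ 9.6126e-5
r/8237 - 24941/40816 = (1/10403)/8237 - 24941/40816 = (1/10403)*(1/8237) - 24941*1/40816 = 1/85689511 - 24941/40816 = -2137182053035/3497503080976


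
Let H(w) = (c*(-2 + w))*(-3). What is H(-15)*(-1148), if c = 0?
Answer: 0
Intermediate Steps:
H(w) = 0 (H(w) = (0*(-2 + w))*(-3) = 0*(-3) = 0)
H(-15)*(-1148) = 0*(-1148) = 0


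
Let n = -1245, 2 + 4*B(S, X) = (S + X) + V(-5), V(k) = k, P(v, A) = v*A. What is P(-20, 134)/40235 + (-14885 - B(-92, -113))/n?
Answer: 39561928/3339505 ≈ 11.847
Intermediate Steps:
P(v, A) = A*v
B(S, X) = -7/4 + S/4 + X/4 (B(S, X) = -1/2 + ((S + X) - 5)/4 = -1/2 + (-5 + S + X)/4 = -1/2 + (-5/4 + S/4 + X/4) = -7/4 + S/4 + X/4)
P(-20, 134)/40235 + (-14885 - B(-92, -113))/n = (134*(-20))/40235 + (-14885 - (-7/4 + (1/4)*(-92) + (1/4)*(-113)))/(-1245) = -2680*1/40235 + (-14885 - (-7/4 - 23 - 113/4))*(-1/1245) = -536/8047 + (-14885 - 1*(-53))*(-1/1245) = -536/8047 + (-14885 + 53)*(-1/1245) = -536/8047 - 14832*(-1/1245) = -536/8047 + 4944/415 = 39561928/3339505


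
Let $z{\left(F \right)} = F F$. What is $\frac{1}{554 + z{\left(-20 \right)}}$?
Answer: $\frac{1}{954} \approx 0.0010482$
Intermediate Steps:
$z{\left(F \right)} = F^{2}$
$\frac{1}{554 + z{\left(-20 \right)}} = \frac{1}{554 + \left(-20\right)^{2}} = \frac{1}{554 + 400} = \frac{1}{954}$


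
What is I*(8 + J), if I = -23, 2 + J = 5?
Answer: -253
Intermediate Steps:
J = 3 (J = -2 + 5 = 3)
I*(8 + J) = -23*(8 + 3) = -23*11 = -253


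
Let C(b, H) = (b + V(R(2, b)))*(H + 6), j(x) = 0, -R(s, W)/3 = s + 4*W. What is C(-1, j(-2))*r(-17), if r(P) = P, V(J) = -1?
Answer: 204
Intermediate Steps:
R(s, W) = -12*W - 3*s (R(s, W) = -3*(s + 4*W) = -12*W - 3*s)
C(b, H) = (-1 + b)*(6 + H) (C(b, H) = (b - 1)*(H + 6) = (-1 + b)*(6 + H))
C(-1, j(-2))*r(-17) = (-6 - 1*0 + 6*(-1) + 0*(-1))*(-17) = (-6 + 0 - 6 + 0)*(-17) = -12*(-17) = 204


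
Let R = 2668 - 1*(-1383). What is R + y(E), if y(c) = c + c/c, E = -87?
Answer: 3965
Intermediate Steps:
y(c) = 1 + c (y(c) = c + 1 = 1 + c)
R = 4051 (R = 2668 + 1383 = 4051)
R + y(E) = 4051 + (1 - 87) = 4051 - 86 = 3965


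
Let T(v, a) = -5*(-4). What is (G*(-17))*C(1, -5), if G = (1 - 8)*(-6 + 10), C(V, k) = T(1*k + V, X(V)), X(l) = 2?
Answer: 9520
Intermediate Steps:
T(v, a) = 20
C(V, k) = 20
G = -28 (G = -7*4 = -28)
(G*(-17))*C(1, -5) = -28*(-17)*20 = 476*20 = 9520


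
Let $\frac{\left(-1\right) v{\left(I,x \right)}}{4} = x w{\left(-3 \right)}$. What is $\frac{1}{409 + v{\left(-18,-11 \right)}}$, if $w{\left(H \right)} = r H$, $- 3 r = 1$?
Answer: $\frac{1}{453} \approx 0.0022075$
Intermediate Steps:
$r = - \frac{1}{3}$ ($r = \left(- \frac{1}{3}\right) 1 = - \frac{1}{3} \approx -0.33333$)
$w{\left(H \right)} = - \frac{H}{3}$
$v{\left(I,x \right)} = - 4 x$ ($v{\left(I,x \right)} = - 4 x \left(\left(- \frac{1}{3}\right) \left(-3\right)\right) = - 4 x 1 = - 4 x$)
$\frac{1}{409 + v{\left(-18,-11 \right)}} = \frac{1}{409 - -44} = \frac{1}{409 + 44} = \frac{1}{453}$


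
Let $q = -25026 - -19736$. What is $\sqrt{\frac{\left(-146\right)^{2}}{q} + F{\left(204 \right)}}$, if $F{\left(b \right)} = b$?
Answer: $\frac{\sqrt{2644610}}{115} \approx 14.141$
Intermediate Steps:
$q = -5290$ ($q = -25026 + 19736 = -5290$)
$\sqrt{\frac{\left(-146\right)^{2}}{q} + F{\left(204 \right)}} = \sqrt{\frac{\left(-146\right)^{2}}{-5290} + 204} = \sqrt{21316 \left(- \frac{1}{5290}\right) + 204} = \sqrt{- \frac{10658}{2645} + 204} = \sqrt{\frac{528922}{2645}} = \frac{\sqrt{2644610}}{115}$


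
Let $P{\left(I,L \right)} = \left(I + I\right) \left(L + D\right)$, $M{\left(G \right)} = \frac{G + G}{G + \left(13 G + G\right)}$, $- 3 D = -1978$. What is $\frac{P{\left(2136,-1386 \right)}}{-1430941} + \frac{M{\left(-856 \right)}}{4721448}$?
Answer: $\frac{109926642346141}{50670851419260} \approx 2.1694$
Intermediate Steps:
$D = \frac{1978}{3}$ ($D = \left(- \frac{1}{3}\right) \left(-1978\right) = \frac{1978}{3} \approx 659.33$)
$M{\left(G \right)} = \frac{2}{15}$ ($M{\left(G \right)} = \frac{2 G}{G + 14 G} = \frac{2 G}{15 G} = 2 G \frac{1}{15 G} = \frac{2}{15}$)
$P{\left(I,L \right)} = 2 I \left(\frac{1978}{3} + L\right)$ ($P{\left(I,L \right)} = \left(I + I\right) \left(L + \frac{1978}{3}\right) = 2 I \left(\frac{1978}{3} + L\right)$)
$\frac{P{\left(2136,-1386 \right)}}{-1430941} + \frac{M{\left(-856 \right)}}{4721448} = \frac{\frac{2}{3} \cdot 2136 \left(1978 + 3 \left(-1386\right)\right)}{-1430941} + \frac{2}{15 \cdot 4721448} = \frac{2}{3} \cdot 2136 \left(1978 - 4158\right) \left(- \frac{1}{1430941}\right) + \frac{2}{15} \cdot \frac{1}{4721448} = \frac{2}{3} \cdot 2136 \left(-2180\right) \left(- \frac{1}{1430941}\right) + \frac{1}{35410860} = \left(-3104320\right) \left(- \frac{1}{1430941}\right) + \frac{1}{35410860} = \frac{3104320}{1430941} + \frac{1}{35410860} = \frac{109926642346141}{50670851419260}$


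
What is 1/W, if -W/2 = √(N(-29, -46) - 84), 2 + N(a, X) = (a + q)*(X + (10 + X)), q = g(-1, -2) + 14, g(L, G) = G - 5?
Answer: -√1718/3436 ≈ -0.012063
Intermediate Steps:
g(L, G) = -5 + G
q = 7 (q = (-5 - 2) + 14 = -7 + 14 = 7)
N(a, X) = -2 + (7 + a)*(10 + 2*X) (N(a, X) = -2 + (a + 7)*(X + (10 + X)) = -2 + (7 + a)*(10 + 2*X))
W = -2*√1718 (W = -2*√((68 + 10*(-29) + 14*(-46) + 2*(-46)*(-29)) - 84) = -2*√((68 - 290 - 644 + 2668) - 84) = -2*√(1802 - 84) = -2*√1718 ≈ -82.898)
1/W = 1/(-2*√1718) = -√1718/3436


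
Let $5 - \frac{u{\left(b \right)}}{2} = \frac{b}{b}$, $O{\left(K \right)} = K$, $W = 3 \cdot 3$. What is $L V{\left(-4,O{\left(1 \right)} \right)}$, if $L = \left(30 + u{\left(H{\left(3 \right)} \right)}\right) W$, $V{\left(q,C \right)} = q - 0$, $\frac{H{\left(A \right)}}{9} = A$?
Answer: $-1368$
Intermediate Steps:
$H{\left(A \right)} = 9 A$
$W = 9$
$u{\left(b \right)} = 8$ ($u{\left(b \right)} = 10 - 2 \frac{b}{b} = 10 - 2 = 8$)
$V{\left(q,C \right)} = q$ ($V{\left(q,C \right)} = q + 0 = q$)
$L = 342$ ($L = \left(30 + 8\right) 9 = 38 \cdot 9 = 342$)
$L V{\left(-4,O{\left(1 \right)} \right)} = 342 \left(-4\right) = -1368$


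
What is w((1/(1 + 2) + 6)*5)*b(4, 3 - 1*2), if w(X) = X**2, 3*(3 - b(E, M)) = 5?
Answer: 36100/27 ≈ 1337.0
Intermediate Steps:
b(E, M) = 4/3 (b(E, M) = 3 - 1/3*5 = 3 - 5/3 = 4/3)
w((1/(1 + 2) + 6)*5)*b(4, 3 - 1*2) = ((1/(1 + 2) + 6)*5)**2*(4/3) = ((1/3 + 6)*5)**2*(4/3) = ((19/3)*5)**2*(4/3) = (95/3)**2*(4/3) = (9025/9)*(4/3) = 36100/27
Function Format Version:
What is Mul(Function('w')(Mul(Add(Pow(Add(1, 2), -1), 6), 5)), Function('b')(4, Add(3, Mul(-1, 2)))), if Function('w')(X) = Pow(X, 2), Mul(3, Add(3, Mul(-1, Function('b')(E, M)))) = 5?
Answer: Rational(36100, 27) ≈ 1337.0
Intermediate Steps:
Function('b')(E, M) = Rational(4, 3) (Function('b')(E, M) = Add(3, Mul(Rational(-1, 3), 5)) = Add(3, Rational(-5, 3)) = Rational(4, 3))
Mul(Function('w')(Mul(Add(Pow(Add(1, 2), -1), 6), 5)), Function('b')(4, Add(3, Mul(-1, 2)))) = Mul(Pow(Mul(Add(Pow(Add(1, 2), -1), 6), 5), 2), Rational(4, 3)) = Mul(Pow(Mul(Add(Pow(3, -1), 6), 5), 2), Rational(4, 3)) = Mul(Pow(Mul(Add(Rational(1, 3), 6), 5), 2), Rational(4, 3)) = Mul(Pow(Mul(Rational(19, 3), 5), 2), Rational(4, 3)) = Mul(Pow(Rational(95, 3), 2), Rational(4, 3)) = Mul(Rational(9025, 9), Rational(4, 3)) = Rational(36100, 27)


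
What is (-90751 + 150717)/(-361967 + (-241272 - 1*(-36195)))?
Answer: -29983/283522 ≈ -0.10575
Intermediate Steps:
(-90751 + 150717)/(-361967 + (-241272 - 1*(-36195))) = 59966/(-361967 + (-241272 + 36195)) = 59966/(-361967 - 205077) = 59966/(-567044) = 59966*(-1/567044) = -29983/283522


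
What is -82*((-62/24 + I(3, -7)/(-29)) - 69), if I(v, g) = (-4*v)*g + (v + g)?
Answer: 1060711/174 ≈ 6096.0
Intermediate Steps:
I(v, g) = g + v - 4*g*v (I(v, g) = -4*g*v + (g + v) = g + v - 4*g*v)
-82*((-62/24 + I(3, -7)/(-29)) - 69) = -82*((-62/24 + (-7 + 3 - 4*(-7)*3)/(-29)) - 69) = -82*((-62*1/24 + (-7 + 3 + 84)*(-1/29)) - 69) = -82*((-31/12 + 80*(-1/29)) - 69) = -82*((-31/12 - 80/29) - 69) = -82*(-1859/348 - 69) = -82*(-25871/348) = 1060711/174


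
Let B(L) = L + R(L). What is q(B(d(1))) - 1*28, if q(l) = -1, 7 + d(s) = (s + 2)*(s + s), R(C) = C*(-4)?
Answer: -29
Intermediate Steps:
R(C) = -4*C
d(s) = -7 + 2*s*(2 + s) (d(s) = -7 + (s + 2)*(s + s) = -7 + (2 + s)*(2*s) = -7 + 2*s*(2 + s))
B(L) = -3*L (B(L) = L - 4*L = -3*L)
q(B(d(1))) - 1*28 = -1 - 1*28 = -1 - 28 = -29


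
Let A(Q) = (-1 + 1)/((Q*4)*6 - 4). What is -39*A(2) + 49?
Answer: 49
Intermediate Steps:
A(Q) = 0 (A(Q) = 0/((4*Q)*6 - 4) = 0/(24*Q - 4) = 0/(-4 + 24*Q) = 0)
-39*A(2) + 49 = -39*0 + 49 = 0 + 49 = 49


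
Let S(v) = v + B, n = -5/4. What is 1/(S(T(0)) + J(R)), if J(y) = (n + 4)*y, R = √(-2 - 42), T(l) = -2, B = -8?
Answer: -40/1731 - 22*I*√11/1731 ≈ -0.023108 - 0.042152*I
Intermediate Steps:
n = -5/4 (n = -5*¼ = -5/4 ≈ -1.2500)
R = 2*I*√11 (R = √(-44) = 2*I*√11 ≈ 6.6332*I)
S(v) = -8 + v (S(v) = v - 8 = -8 + v)
J(y) = 11*y/4 (J(y) = (-5/4 + 4)*y = 11*y/4)
1/(S(T(0)) + J(R)) = 1/((-8 - 2) + 11*(2*I*√11)/4) = 1/(-10 + 11*I*√11/2)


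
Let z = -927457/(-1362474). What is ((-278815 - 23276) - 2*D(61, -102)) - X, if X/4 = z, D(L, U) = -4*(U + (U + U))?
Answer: -207465089657/681237 ≈ -3.0454e+5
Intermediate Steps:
D(L, U) = -12*U (D(L, U) = -4*(U + 2*U) = -12*U)
z = 927457/1362474 (z = -927457*(-1/1362474) = 927457/1362474 ≈ 0.68072)
X = 1854914/681237 (X = 4*(927457/1362474) = 1854914/681237 ≈ 2.7229)
((-278815 - 23276) - 2*D(61, -102)) - X = ((-278815 - 23276) - (-24)*(-102)) - 1*1854914/681237 = (-302091 - 2*1224) - 1854914/681237 = (-302091 - 2448) - 1854914/681237 = -304539 - 1854914/681237 = -207465089657/681237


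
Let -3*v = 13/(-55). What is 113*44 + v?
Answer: 820393/165 ≈ 4972.1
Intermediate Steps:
v = 13/165 (v = -13/(3*(-55)) = -13*(-1)/(3*55) = -1/3*(-13/55) = 13/165 ≈ 0.078788)
113*44 + v = 113*44 + 13/165 = 4972 + 13/165 = 820393/165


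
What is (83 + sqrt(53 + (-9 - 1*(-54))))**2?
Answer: 6987 + 1162*sqrt(2) ≈ 8630.3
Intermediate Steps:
(83 + sqrt(53 + (-9 - 1*(-54))))**2 = (83 + sqrt(53 + (-9 + 54)))**2 = (83 + sqrt(53 + 45))**2 = (83 + sqrt(98))**2 = (83 + 7*sqrt(2))**2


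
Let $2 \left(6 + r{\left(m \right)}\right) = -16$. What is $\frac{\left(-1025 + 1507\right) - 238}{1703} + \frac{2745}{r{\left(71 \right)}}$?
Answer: $- \frac{4671319}{23842} \approx -195.93$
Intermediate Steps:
$r{\left(m \right)} = -14$ ($r{\left(m \right)} = -6 + \frac{1}{2} \left(-16\right) = -6 - 8 = -14$)
$\frac{\left(-1025 + 1507\right) - 238}{1703} + \frac{2745}{r{\left(71 \right)}} = \frac{\left(-1025 + 1507\right) - 238}{1703} + \frac{2745}{-14} = \left(482 - 238\right) \frac{1}{1703} + 2745 \left(- \frac{1}{14}\right) = 244 \cdot \frac{1}{1703} - \frac{2745}{14} = \frac{244}{1703} - \frac{2745}{14} = - \frac{4671319}{23842}$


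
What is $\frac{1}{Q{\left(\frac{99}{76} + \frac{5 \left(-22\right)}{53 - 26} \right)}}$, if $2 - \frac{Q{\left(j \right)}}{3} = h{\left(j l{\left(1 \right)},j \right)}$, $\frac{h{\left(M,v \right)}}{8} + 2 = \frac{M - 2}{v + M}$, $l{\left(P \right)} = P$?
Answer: $\frac{5687}{189606} \approx 0.029994$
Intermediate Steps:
$h{\left(M,v \right)} = -16 + \frac{8 \left(-2 + M\right)}{M + v}$ ($h{\left(M,v \right)} = -16 + 8 \frac{M - 2}{v + M} = -16 + 8 \frac{-2 + M}{M + v} = -16 + \frac{8 \left(-2 + M\right)}{M + v}$)
$Q{\left(j \right)} = 6 - \frac{12 \left(-2 - 3 j\right)}{j}$ ($Q{\left(j \right)} = 6 - 3 \frac{8 \left(-2 - j 1 - 2 j\right)}{j 1 + j} = 6 - 3 \frac{8 \left(-2 - j - 2 j\right)}{j + j} = 6 - 3 \frac{8 \left(-2 - 3 j\right)}{2 j} = 6 - 3 \cdot 8 \frac{1}{2 j} \left(-2 - 3 j\right) = 6 - 3 \frac{4 \left(-2 - 3 j\right)}{j} = 6 - \frac{12 \left(-2 - 3 j\right)}{j}$)
$\frac{1}{Q{\left(\frac{99}{76} + \frac{5 \left(-22\right)}{53 - 26} \right)}} = \frac{1}{42 + \frac{24}{\frac{99}{76} + \frac{5 \left(-22\right)}{53 - 26}}} = \frac{1}{42 + \frac{24}{99 \cdot \frac{1}{76} - \frac{110}{27}}} = \frac{1}{42 + \frac{24}{\frac{99}{76} - \frac{110}{27}}} = \frac{1}{42 + \frac{24}{- \frac{5687}{2052}}} = \frac{1}{42 + 24 \left(- \frac{2052}{5687}\right)} = \frac{1}{42 - \frac{49248}{5687}} = \frac{1}{\frac{189606}{5687}} = \frac{5687}{189606}$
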